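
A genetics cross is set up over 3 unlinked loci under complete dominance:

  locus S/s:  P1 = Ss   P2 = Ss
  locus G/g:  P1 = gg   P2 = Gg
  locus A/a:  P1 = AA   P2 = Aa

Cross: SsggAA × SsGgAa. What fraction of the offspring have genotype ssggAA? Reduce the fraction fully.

P(ssggAA) = 1/16

SsggAA gametes: SgA×4, sgA×4
SsGgAa gametes: SGA×1, SGa×1, SgA×1, Sga×1, sGA×1, sGa×1, sgA×1, sga×1
SsggAA×SsGgAa grid (8·8=64): SSGgAA=4 SSGgAa=4 SSggAA=4 SSggAa=4 SsGgAA=8 SsGgAa=8 SsggAA=8 SsggAa=8 ssGgAA=4 ssGgAa=4 ssggAA=4 ssggAa=4
ssggAA hits 4/64; gcd=4; 4÷4/64÷4 = 1/16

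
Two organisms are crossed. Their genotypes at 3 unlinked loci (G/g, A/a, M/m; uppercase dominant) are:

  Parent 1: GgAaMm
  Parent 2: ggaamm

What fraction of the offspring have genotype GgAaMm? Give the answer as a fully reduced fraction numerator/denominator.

GgAaMm gametes: GAM×1, GAm×1, GaM×1, Gam×1, gAM×1, gAm×1, gaM×1, gam×1
ggaamm gametes: gam×8
GgAaMm×ggaamm grid (8·8=64): GgAaMm=8 GgAamm=8 GgaaMm=8 Ggaamm=8 ggAaMm=8 ggAamm=8 ggaaMm=8 ggaamm=8
GgAaMm hits 8/64; gcd=8; 8÷8/64÷8 = 1/8

P(GgAaMm) = 1/8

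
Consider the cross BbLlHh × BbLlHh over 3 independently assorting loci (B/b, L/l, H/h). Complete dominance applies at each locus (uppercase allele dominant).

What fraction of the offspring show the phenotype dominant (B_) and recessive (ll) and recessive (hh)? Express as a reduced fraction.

BbLlHh gametes: BLH×1, BLh×1, BlH×1, Blh×1, bLH×1, bLh×1, blH×1, blh×1
BbLlHh gametes: BLH×1, BLh×1, BlH×1, Blh×1, bLH×1, bLh×1, blH×1, blh×1
BbLlHh×BbLlHh grid (8·8=64): BBLLHH=1 BBLLHh=2 BBLLhh=1 BBLlHH=2 BBLlHh=4 BBLlhh=2 BBllHH=1 BBllHh=2 BBllhh=1 BbLLHH=2 BbLLHh=4 BbLLhh=2 BbLlHH=4 BbLlHh=8 BbLlhh=4 BbllHH=2 BbllHh=4 Bbllhh=2 bbLLHH=1 bbLLHh=2 bbLLhh=1 bbLlHH=2 bbLlHh=4 bbLlhh=2 bbllHH=1 bbllHh=2 bbllhh=1
B_ ll hh hits 3/64; gcd=1; 3÷1/64÷1 = 3/64

P(B_ ll hh) = 3/64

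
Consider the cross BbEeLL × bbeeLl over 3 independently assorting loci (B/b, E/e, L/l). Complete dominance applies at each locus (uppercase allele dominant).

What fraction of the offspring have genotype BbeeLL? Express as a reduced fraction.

BbEeLL gametes: BEL×2, BeL×2, bEL×2, beL×2
bbeeLl gametes: beL×4, bel×4
BbEeLL×bbeeLl grid (8·8=64): BbEeLL=8 BbEeLl=8 BbeeLL=8 BbeeLl=8 bbEeLL=8 bbEeLl=8 bbeeLL=8 bbeeLl=8
BbeeLL hits 8/64; gcd=8; 8÷8/64÷8 = 1/8

P(BbeeLL) = 1/8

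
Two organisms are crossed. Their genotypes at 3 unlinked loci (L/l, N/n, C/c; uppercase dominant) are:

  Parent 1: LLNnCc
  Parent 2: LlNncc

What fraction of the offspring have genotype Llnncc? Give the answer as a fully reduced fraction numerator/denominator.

LLNnCc gametes: LNC×2, LNc×2, LnC×2, Lnc×2
LlNncc gametes: LNc×2, Lnc×2, lNc×2, lnc×2
LLNnCc×LlNncc grid (8·8=64): LLNNCc=4 LLNNcc=4 LLNnCc=8 LLNncc=8 LLnnCc=4 LLnncc=4 LlNNCc=4 LlNNcc=4 LlNnCc=8 LlNncc=8 LlnnCc=4 Llnncc=4
Llnncc hits 4/64; gcd=4; 4÷4/64÷4 = 1/16

P(Llnncc) = 1/16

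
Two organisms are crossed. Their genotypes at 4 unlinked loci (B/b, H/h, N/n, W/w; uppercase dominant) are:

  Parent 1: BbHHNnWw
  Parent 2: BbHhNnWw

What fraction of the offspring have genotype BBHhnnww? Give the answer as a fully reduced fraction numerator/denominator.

P(BBHhnnww) = 1/128

BbHHNnWw gametes: BHNW×2, BHNw×2, BHnW×2, BHnw×2, bHNW×2, bHNw×2, bHnW×2, bHnw×2
BbHhNnWw gametes: BHNW×1, BHNw×1, BHnW×1, BHnw×1, BhNW×1, BhNw×1, BhnW×1, Bhnw×1, bHNW×1, bHNw×1, bHnW×1, bHnw×1, bhNW×1, bhNw×1, bhnW×1, bhnw×1
BbHHNnWw×BbHhNnWw grid (16·16=256): BBHHNNWW=2 BBHHNNWw=4 BBHHNNww=2 BBHHNnWW=4 BBHHNnWw=8 BBHHNnww=4 BBHHnnWW=2 BBHHnnWw=4 BBHHnnww=2 BBHhNNWW=2 BBHhNNWw=4 BBHhNNww=2 BBHhNnWW=4 BBHhNnWw=8 BBHhNnww=4 BBHhnnWW=2 BBHhnnWw=4 BBHhnnww=2 BbHHNNWW=4 BbHHNNWw=8 BbHHNNww=4 BbHHNnWW=8 BbHHNnWw=16 BbHHNnww=8 BbHHnnWW=4 BbHHnnWw=8 BbHHnnww=4 BbHhNNWW=4 BbHhNNWw=8 BbHhNNww=4 BbHhNnWW=8 BbHhNnWw=16 BbHhNnww=8 BbHhnnWW=4 BbHhnnWw=8 BbHhnnww=4 bbHHNNWW=2 bbHHNNWw=4 bbHHNNww=2 bbHHNnWW=4 bbHHNnWw=8 bbHHNnww=4 bbHHnnWW=2 bbHHnnWw=4 bbHHnnww=2 bbHhNNWW=2 bbHhNNWw=4 bbHhNNww=2 bbHhNnWW=4 bbHhNnWw=8 bbHhNnww=4 bbHhnnWW=2 bbHhnnWw=4 bbHhnnww=2
BBHhnnww hits 2/256; gcd=2; 2÷2/256÷2 = 1/128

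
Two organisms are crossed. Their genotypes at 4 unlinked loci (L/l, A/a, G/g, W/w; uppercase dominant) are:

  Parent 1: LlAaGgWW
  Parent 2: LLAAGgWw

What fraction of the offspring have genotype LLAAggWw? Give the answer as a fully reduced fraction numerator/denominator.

P(LLAAggWw) = 1/32

LlAaGgWW gametes: LAGW×2, LAgW×2, LaGW×2, LagW×2, lAGW×2, lAgW×2, laGW×2, lagW×2
LLAAGgWw gametes: LAGW×4, LAGw×4, LAgW×4, LAgw×4
LlAaGgWW×LLAAGgWw grid (16·16=256): LLAAGGWW=8 LLAAGGWw=8 LLAAGgWW=16 LLAAGgWw=16 LLAAggWW=8 LLAAggWw=8 LLAaGGWW=8 LLAaGGWw=8 LLAaGgWW=16 LLAaGgWw=16 LLAaggWW=8 LLAaggWw=8 LlAAGGWW=8 LlAAGGWw=8 LlAAGgWW=16 LlAAGgWw=16 LlAAggWW=8 LlAAggWw=8 LlAaGGWW=8 LlAaGGWw=8 LlAaGgWW=16 LlAaGgWw=16 LlAaggWW=8 LlAaggWw=8
LLAAggWw hits 8/256; gcd=8; 8÷8/256÷8 = 1/32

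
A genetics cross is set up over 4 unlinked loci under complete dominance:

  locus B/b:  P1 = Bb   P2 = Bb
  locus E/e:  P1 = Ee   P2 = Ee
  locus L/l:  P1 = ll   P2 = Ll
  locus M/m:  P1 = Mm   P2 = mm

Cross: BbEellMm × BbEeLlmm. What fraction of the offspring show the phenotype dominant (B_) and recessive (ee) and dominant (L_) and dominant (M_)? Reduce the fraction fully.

BbEellMm gametes: BElM×2, BElm×2, BelM×2, Belm×2, bElM×2, bElm×2, belM×2, belm×2
BbEeLlmm gametes: BELm×2, BElm×2, BeLm×2, Belm×2, bELm×2, bElm×2, beLm×2, belm×2
BbEellMm×BbEeLlmm grid (16·16=256): BBEELlMm=4 BBEELlmm=4 BBEEllMm=4 BBEEllmm=4 BBEeLlMm=8 BBEeLlmm=8 BBEellMm=8 BBEellmm=8 BBeeLlMm=4 BBeeLlmm=4 BBeellMm=4 BBeellmm=4 BbEELlMm=8 BbEELlmm=8 BbEEllMm=8 BbEEllmm=8 BbEeLlMm=16 BbEeLlmm=16 BbEellMm=16 BbEellmm=16 BbeeLlMm=8 BbeeLlmm=8 BbeellMm=8 Bbeellmm=8 bbEELlMm=4 bbEELlmm=4 bbEEllMm=4 bbEEllmm=4 bbEeLlMm=8 bbEeLlmm=8 bbEellMm=8 bbEellmm=8 bbeeLlMm=4 bbeeLlmm=4 bbeellMm=4 bbeellmm=4
B_ ee L_ M_ hits 12/256; gcd=4; 12÷4/256÷4 = 3/64

P(B_ ee L_ M_) = 3/64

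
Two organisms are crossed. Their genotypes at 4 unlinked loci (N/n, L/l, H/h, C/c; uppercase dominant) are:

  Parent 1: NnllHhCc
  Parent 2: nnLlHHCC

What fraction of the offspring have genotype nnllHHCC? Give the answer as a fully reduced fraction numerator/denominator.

P(nnllHHCC) = 1/16

NnllHhCc gametes: NlHC×2, NlHc×2, NlhC×2, Nlhc×2, nlHC×2, nlHc×2, nlhC×2, nlhc×2
nnLlHHCC gametes: nLHC×8, nlHC×8
NnllHhCc×nnLlHHCC grid (16·16=256): NnLlHHCC=16 NnLlHHCc=16 NnLlHhCC=16 NnLlHhCc=16 NnllHHCC=16 NnllHHCc=16 NnllHhCC=16 NnllHhCc=16 nnLlHHCC=16 nnLlHHCc=16 nnLlHhCC=16 nnLlHhCc=16 nnllHHCC=16 nnllHHCc=16 nnllHhCC=16 nnllHhCc=16
nnllHHCC hits 16/256; gcd=16; 16÷16/256÷16 = 1/16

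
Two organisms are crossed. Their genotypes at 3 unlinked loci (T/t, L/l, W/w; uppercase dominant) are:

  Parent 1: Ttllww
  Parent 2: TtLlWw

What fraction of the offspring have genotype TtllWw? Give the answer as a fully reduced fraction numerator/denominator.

Ttllww gametes: Tlw×4, tlw×4
TtLlWw gametes: TLW×1, TLw×1, TlW×1, Tlw×1, tLW×1, tLw×1, tlW×1, tlw×1
Ttllww×TtLlWw grid (8·8=64): TTLlWw=4 TTLlww=4 TTllWw=4 TTllww=4 TtLlWw=8 TtLlww=8 TtllWw=8 Ttllww=8 ttLlWw=4 ttLlww=4 ttllWw=4 ttllww=4
TtllWw hits 8/64; gcd=8; 8÷8/64÷8 = 1/8

P(TtllWw) = 1/8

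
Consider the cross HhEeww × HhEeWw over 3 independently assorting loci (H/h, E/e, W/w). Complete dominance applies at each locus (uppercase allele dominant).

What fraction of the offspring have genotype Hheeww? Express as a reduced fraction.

HhEeww gametes: HEw×2, Hew×2, hEw×2, hew×2
HhEeWw gametes: HEW×1, HEw×1, HeW×1, Hew×1, hEW×1, hEw×1, heW×1, hew×1
HhEeww×HhEeWw grid (8·8=64): HHEEWw=2 HHEEww=2 HHEeWw=4 HHEeww=4 HHeeWw=2 HHeeww=2 HhEEWw=4 HhEEww=4 HhEeWw=8 HhEeww=8 HheeWw=4 Hheeww=4 hhEEWw=2 hhEEww=2 hhEeWw=4 hhEeww=4 hheeWw=2 hheeww=2
Hheeww hits 4/64; gcd=4; 4÷4/64÷4 = 1/16

P(Hheeww) = 1/16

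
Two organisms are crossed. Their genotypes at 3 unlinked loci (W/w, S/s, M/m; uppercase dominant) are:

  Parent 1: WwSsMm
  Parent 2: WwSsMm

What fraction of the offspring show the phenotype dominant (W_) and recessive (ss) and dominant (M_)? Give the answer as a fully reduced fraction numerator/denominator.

P(W_ ss M_) = 9/64

WwSsMm gametes: WSM×1, WSm×1, WsM×1, Wsm×1, wSM×1, wSm×1, wsM×1, wsm×1
WwSsMm gametes: WSM×1, WSm×1, WsM×1, Wsm×1, wSM×1, wSm×1, wsM×1, wsm×1
WwSsMm×WwSsMm grid (8·8=64): WWSSMM=1 WWSSMm=2 WWSSmm=1 WWSsMM=2 WWSsMm=4 WWSsmm=2 WWssMM=1 WWssMm=2 WWssmm=1 WwSSMM=2 WwSSMm=4 WwSSmm=2 WwSsMM=4 WwSsMm=8 WwSsmm=4 WwssMM=2 WwssMm=4 Wwssmm=2 wwSSMM=1 wwSSMm=2 wwSSmm=1 wwSsMM=2 wwSsMm=4 wwSsmm=2 wwssMM=1 wwssMm=2 wwssmm=1
W_ ss M_ hits 9/64; gcd=1; 9÷1/64÷1 = 9/64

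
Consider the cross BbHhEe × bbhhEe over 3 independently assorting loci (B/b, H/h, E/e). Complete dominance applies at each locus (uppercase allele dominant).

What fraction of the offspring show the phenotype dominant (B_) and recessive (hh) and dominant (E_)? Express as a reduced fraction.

P(B_ hh E_) = 3/16

BbHhEe gametes: BHE×1, BHe×1, BhE×1, Bhe×1, bHE×1, bHe×1, bhE×1, bhe×1
bbhhEe gametes: bhE×4, bhe×4
BbHhEe×bbhhEe grid (8·8=64): BbHhEE=4 BbHhEe=8 BbHhee=4 BbhhEE=4 BbhhEe=8 Bbhhee=4 bbHhEE=4 bbHhEe=8 bbHhee=4 bbhhEE=4 bbhhEe=8 bbhhee=4
B_ hh E_ hits 12/64; gcd=4; 12÷4/64÷4 = 3/16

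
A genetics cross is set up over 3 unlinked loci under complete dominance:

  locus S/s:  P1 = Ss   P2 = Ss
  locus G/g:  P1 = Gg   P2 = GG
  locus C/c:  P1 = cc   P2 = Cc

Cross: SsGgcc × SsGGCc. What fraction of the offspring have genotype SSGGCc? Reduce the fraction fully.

SsGgcc gametes: SGc×2, Sgc×2, sGc×2, sgc×2
SsGGCc gametes: SGC×2, SGc×2, sGC×2, sGc×2
SsGgcc×SsGGCc grid (8·8=64): SSGGCc=4 SSGGcc=4 SSGgCc=4 SSGgcc=4 SsGGCc=8 SsGGcc=8 SsGgCc=8 SsGgcc=8 ssGGCc=4 ssGGcc=4 ssGgCc=4 ssGgcc=4
SSGGCc hits 4/64; gcd=4; 4÷4/64÷4 = 1/16

P(SSGGCc) = 1/16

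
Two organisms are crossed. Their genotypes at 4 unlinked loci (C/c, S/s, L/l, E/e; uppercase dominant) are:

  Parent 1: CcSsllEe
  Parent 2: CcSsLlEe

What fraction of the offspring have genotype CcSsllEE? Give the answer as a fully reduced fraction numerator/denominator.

P(CcSsllEE) = 1/32

CcSsllEe gametes: CSlE×2, CSle×2, CslE×2, Csle×2, cSlE×2, cSle×2, cslE×2, csle×2
CcSsLlEe gametes: CSLE×1, CSLe×1, CSlE×1, CSle×1, CsLE×1, CsLe×1, CslE×1, Csle×1, cSLE×1, cSLe×1, cSlE×1, cSle×1, csLE×1, csLe×1, cslE×1, csle×1
CcSsllEe×CcSsLlEe grid (16·16=256): CCSSLlEE=2 CCSSLlEe=4 CCSSLlee=2 CCSSllEE=2 CCSSllEe=4 CCSSllee=2 CCSsLlEE=4 CCSsLlEe=8 CCSsLlee=4 CCSsllEE=4 CCSsllEe=8 CCSsllee=4 CCssLlEE=2 CCssLlEe=4 CCssLlee=2 CCssllEE=2 CCssllEe=4 CCssllee=2 CcSSLlEE=4 CcSSLlEe=8 CcSSLlee=4 CcSSllEE=4 CcSSllEe=8 CcSSllee=4 CcSsLlEE=8 CcSsLlEe=16 CcSsLlee=8 CcSsllEE=8 CcSsllEe=16 CcSsllee=8 CcssLlEE=4 CcssLlEe=8 CcssLlee=4 CcssllEE=4 CcssllEe=8 Ccssllee=4 ccSSLlEE=2 ccSSLlEe=4 ccSSLlee=2 ccSSllEE=2 ccSSllEe=4 ccSSllee=2 ccSsLlEE=4 ccSsLlEe=8 ccSsLlee=4 ccSsllEE=4 ccSsllEe=8 ccSsllee=4 ccssLlEE=2 ccssLlEe=4 ccssLlee=2 ccssllEE=2 ccssllEe=4 ccssllee=2
CcSsllEE hits 8/256; gcd=8; 8÷8/256÷8 = 1/32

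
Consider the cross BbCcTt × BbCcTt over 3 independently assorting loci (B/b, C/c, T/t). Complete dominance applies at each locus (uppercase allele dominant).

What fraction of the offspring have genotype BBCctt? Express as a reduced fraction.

P(BBCctt) = 1/32

BbCcTt gametes: BCT×1, BCt×1, BcT×1, Bct×1, bCT×1, bCt×1, bcT×1, bct×1
BbCcTt gametes: BCT×1, BCt×1, BcT×1, Bct×1, bCT×1, bCt×1, bcT×1, bct×1
BbCcTt×BbCcTt grid (8·8=64): BBCCTT=1 BBCCTt=2 BBCCtt=1 BBCcTT=2 BBCcTt=4 BBCctt=2 BBccTT=1 BBccTt=2 BBcctt=1 BbCCTT=2 BbCCTt=4 BbCCtt=2 BbCcTT=4 BbCcTt=8 BbCctt=4 BbccTT=2 BbccTt=4 Bbcctt=2 bbCCTT=1 bbCCTt=2 bbCCtt=1 bbCcTT=2 bbCcTt=4 bbCctt=2 bbccTT=1 bbccTt=2 bbcctt=1
BBCctt hits 2/64; gcd=2; 2÷2/64÷2 = 1/32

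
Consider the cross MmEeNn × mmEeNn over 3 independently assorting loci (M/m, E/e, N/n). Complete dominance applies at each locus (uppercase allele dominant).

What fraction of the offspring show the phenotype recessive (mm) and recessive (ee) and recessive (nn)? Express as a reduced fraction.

MmEeNn gametes: MEN×1, MEn×1, MeN×1, Men×1, mEN×1, mEn×1, meN×1, men×1
mmEeNn gametes: mEN×2, mEn×2, meN×2, men×2
MmEeNn×mmEeNn grid (8·8=64): MmEENN=2 MmEENn=4 MmEEnn=2 MmEeNN=4 MmEeNn=8 MmEenn=4 MmeeNN=2 MmeeNn=4 Mmeenn=2 mmEENN=2 mmEENn=4 mmEEnn=2 mmEeNN=4 mmEeNn=8 mmEenn=4 mmeeNN=2 mmeeNn=4 mmeenn=2
mm ee nn hits 2/64; gcd=2; 2÷2/64÷2 = 1/32

P(mm ee nn) = 1/32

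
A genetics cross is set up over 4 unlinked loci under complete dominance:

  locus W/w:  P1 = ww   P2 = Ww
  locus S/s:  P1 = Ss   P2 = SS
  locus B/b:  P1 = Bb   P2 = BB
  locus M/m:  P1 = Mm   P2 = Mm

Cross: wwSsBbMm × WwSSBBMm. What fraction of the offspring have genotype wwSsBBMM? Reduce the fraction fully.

wwSsBbMm gametes: wSBM×2, wSBm×2, wSbM×2, wSbm×2, wsBM×2, wsBm×2, wsbM×2, wsbm×2
WwSSBBMm gametes: WSBM×4, WSBm×4, wSBM×4, wSBm×4
wwSsBbMm×WwSSBBMm grid (16·16=256): WwSSBBMM=8 WwSSBBMm=16 WwSSBBmm=8 WwSSBbMM=8 WwSSBbMm=16 WwSSBbmm=8 WwSsBBMM=8 WwSsBBMm=16 WwSsBBmm=8 WwSsBbMM=8 WwSsBbMm=16 WwSsBbmm=8 wwSSBBMM=8 wwSSBBMm=16 wwSSBBmm=8 wwSSBbMM=8 wwSSBbMm=16 wwSSBbmm=8 wwSsBBMM=8 wwSsBBMm=16 wwSsBBmm=8 wwSsBbMM=8 wwSsBbMm=16 wwSsBbmm=8
wwSsBBMM hits 8/256; gcd=8; 8÷8/256÷8 = 1/32

P(wwSsBBMM) = 1/32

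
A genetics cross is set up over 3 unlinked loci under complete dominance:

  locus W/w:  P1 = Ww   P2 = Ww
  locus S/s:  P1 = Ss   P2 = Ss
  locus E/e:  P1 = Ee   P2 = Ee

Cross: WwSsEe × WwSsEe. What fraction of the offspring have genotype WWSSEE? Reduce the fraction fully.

WwSsEe gametes: WSE×1, WSe×1, WsE×1, Wse×1, wSE×1, wSe×1, wsE×1, wse×1
WwSsEe gametes: WSE×1, WSe×1, WsE×1, Wse×1, wSE×1, wSe×1, wsE×1, wse×1
WwSsEe×WwSsEe grid (8·8=64): WWSSEE=1 WWSSEe=2 WWSSee=1 WWSsEE=2 WWSsEe=4 WWSsee=2 WWssEE=1 WWssEe=2 WWssee=1 WwSSEE=2 WwSSEe=4 WwSSee=2 WwSsEE=4 WwSsEe=8 WwSsee=4 WwssEE=2 WwssEe=4 Wwssee=2 wwSSEE=1 wwSSEe=2 wwSSee=1 wwSsEE=2 wwSsEe=4 wwSsee=2 wwssEE=1 wwssEe=2 wwssee=1
WWSSEE hits 1/64; gcd=1; 1÷1/64÷1 = 1/64

P(WWSSEE) = 1/64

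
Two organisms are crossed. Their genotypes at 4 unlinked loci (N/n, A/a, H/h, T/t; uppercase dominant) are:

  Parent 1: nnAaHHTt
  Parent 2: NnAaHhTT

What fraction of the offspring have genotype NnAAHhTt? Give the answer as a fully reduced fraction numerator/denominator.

P(NnAAHhTt) = 1/32

nnAaHHTt gametes: nAHT×4, nAHt×4, naHT×4, naHt×4
NnAaHhTT gametes: NAHT×2, NAhT×2, NaHT×2, NahT×2, nAHT×2, nAhT×2, naHT×2, nahT×2
nnAaHHTt×NnAaHhTT grid (16·16=256): NnAAHHTT=8 NnAAHHTt=8 NnAAHhTT=8 NnAAHhTt=8 NnAaHHTT=16 NnAaHHTt=16 NnAaHhTT=16 NnAaHhTt=16 NnaaHHTT=8 NnaaHHTt=8 NnaaHhTT=8 NnaaHhTt=8 nnAAHHTT=8 nnAAHHTt=8 nnAAHhTT=8 nnAAHhTt=8 nnAaHHTT=16 nnAaHHTt=16 nnAaHhTT=16 nnAaHhTt=16 nnaaHHTT=8 nnaaHHTt=8 nnaaHhTT=8 nnaaHhTt=8
NnAAHhTt hits 8/256; gcd=8; 8÷8/256÷8 = 1/32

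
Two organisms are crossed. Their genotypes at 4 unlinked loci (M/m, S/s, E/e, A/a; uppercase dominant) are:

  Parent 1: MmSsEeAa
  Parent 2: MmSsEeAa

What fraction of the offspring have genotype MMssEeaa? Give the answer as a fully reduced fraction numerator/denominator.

P(MMssEeaa) = 1/128

MmSsEeAa gametes: MSEA×1, MSEa×1, MSeA×1, MSea×1, MsEA×1, MsEa×1, MseA×1, Msea×1, mSEA×1, mSEa×1, mSeA×1, mSea×1, msEA×1, msEa×1, mseA×1, msea×1
MmSsEeAa gametes: MSEA×1, MSEa×1, MSeA×1, MSea×1, MsEA×1, MsEa×1, MseA×1, Msea×1, mSEA×1, mSEa×1, mSeA×1, mSea×1, msEA×1, msEa×1, mseA×1, msea×1
MmSsEeAa×MmSsEeAa grid (16·16=256): MMSSEEAA=1 MMSSEEAa=2 MMSSEEaa=1 MMSSEeAA=2 MMSSEeAa=4 MMSSEeaa=2 MMSSeeAA=1 MMSSeeAa=2 MMSSeeaa=1 MMSsEEAA=2 MMSsEEAa=4 MMSsEEaa=2 MMSsEeAA=4 MMSsEeAa=8 MMSsEeaa=4 MMSseeAA=2 MMSseeAa=4 MMSseeaa=2 MMssEEAA=1 MMssEEAa=2 MMssEEaa=1 MMssEeAA=2 MMssEeAa=4 MMssEeaa=2 MMsseeAA=1 MMsseeAa=2 MMsseeaa=1 MmSSEEAA=2 MmSSEEAa=4 MmSSEEaa=2 MmSSEeAA=4 MmSSEeAa=8 MmSSEeaa=4 MmSSeeAA=2 MmSSeeAa=4 MmSSeeaa=2 MmSsEEAA=4 MmSsEEAa=8 MmSsEEaa=4 MmSsEeAA=8 MmSsEeAa=16 MmSsEeaa=8 MmSseeAA=4 MmSseeAa=8 MmSseeaa=4 MmssEEAA=2 MmssEEAa=4 MmssEEaa=2 MmssEeAA=4 MmssEeAa=8 MmssEeaa=4 MmsseeAA=2 MmsseeAa=4 Mmsseeaa=2 mmSSEEAA=1 mmSSEEAa=2 mmSSEEaa=1 mmSSEeAA=2 mmSSEeAa=4 mmSSEeaa=2 mmSSeeAA=1 mmSSeeAa=2 mmSSeeaa=1 mmSsEEAA=2 mmSsEEAa=4 mmSsEEaa=2 mmSsEeAA=4 mmSsEeAa=8 mmSsEeaa=4 mmSseeAA=2 mmSseeAa=4 mmSseeaa=2 mmssEEAA=1 mmssEEAa=2 mmssEEaa=1 mmssEeAA=2 mmssEeAa=4 mmssEeaa=2 mmsseeAA=1 mmsseeAa=2 mmsseeaa=1
MMssEeaa hits 2/256; gcd=2; 2÷2/256÷2 = 1/128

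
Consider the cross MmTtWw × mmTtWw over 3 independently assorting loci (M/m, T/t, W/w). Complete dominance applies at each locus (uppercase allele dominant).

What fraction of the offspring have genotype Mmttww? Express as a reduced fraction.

MmTtWw gametes: MTW×1, MTw×1, MtW×1, Mtw×1, mTW×1, mTw×1, mtW×1, mtw×1
mmTtWw gametes: mTW×2, mTw×2, mtW×2, mtw×2
MmTtWw×mmTtWw grid (8·8=64): MmTTWW=2 MmTTWw=4 MmTTww=2 MmTtWW=4 MmTtWw=8 MmTtww=4 MmttWW=2 MmttWw=4 Mmttww=2 mmTTWW=2 mmTTWw=4 mmTTww=2 mmTtWW=4 mmTtWw=8 mmTtww=4 mmttWW=2 mmttWw=4 mmttww=2
Mmttww hits 2/64; gcd=2; 2÷2/64÷2 = 1/32

P(Mmttww) = 1/32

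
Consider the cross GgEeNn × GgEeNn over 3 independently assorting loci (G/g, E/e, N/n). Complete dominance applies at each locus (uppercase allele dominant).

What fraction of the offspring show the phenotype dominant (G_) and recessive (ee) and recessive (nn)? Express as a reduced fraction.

P(G_ ee nn) = 3/64

GgEeNn gametes: GEN×1, GEn×1, GeN×1, Gen×1, gEN×1, gEn×1, geN×1, gen×1
GgEeNn gametes: GEN×1, GEn×1, GeN×1, Gen×1, gEN×1, gEn×1, geN×1, gen×1
GgEeNn×GgEeNn grid (8·8=64): GGEENN=1 GGEENn=2 GGEEnn=1 GGEeNN=2 GGEeNn=4 GGEenn=2 GGeeNN=1 GGeeNn=2 GGeenn=1 GgEENN=2 GgEENn=4 GgEEnn=2 GgEeNN=4 GgEeNn=8 GgEenn=4 GgeeNN=2 GgeeNn=4 Ggeenn=2 ggEENN=1 ggEENn=2 ggEEnn=1 ggEeNN=2 ggEeNn=4 ggEenn=2 ggeeNN=1 ggeeNn=2 ggeenn=1
G_ ee nn hits 3/64; gcd=1; 3÷1/64÷1 = 3/64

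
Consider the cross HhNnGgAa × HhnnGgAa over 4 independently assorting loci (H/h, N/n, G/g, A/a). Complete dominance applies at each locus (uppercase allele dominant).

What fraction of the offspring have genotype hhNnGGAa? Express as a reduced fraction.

P(hhNnGGAa) = 1/64

HhNnGgAa gametes: HNGA×1, HNGa×1, HNgA×1, HNga×1, HnGA×1, HnGa×1, HngA×1, Hnga×1, hNGA×1, hNGa×1, hNgA×1, hNga×1, hnGA×1, hnGa×1, hngA×1, hnga×1
HhnnGgAa gametes: HnGA×2, HnGa×2, HngA×2, Hnga×2, hnGA×2, hnGa×2, hngA×2, hnga×2
HhNnGgAa×HhnnGgAa grid (16·16=256): HHNnGGAA=2 HHNnGGAa=4 HHNnGGaa=2 HHNnGgAA=4 HHNnGgAa=8 HHNnGgaa=4 HHNnggAA=2 HHNnggAa=4 HHNnggaa=2 HHnnGGAA=2 HHnnGGAa=4 HHnnGGaa=2 HHnnGgAA=4 HHnnGgAa=8 HHnnGgaa=4 HHnnggAA=2 HHnnggAa=4 HHnnggaa=2 HhNnGGAA=4 HhNnGGAa=8 HhNnGGaa=4 HhNnGgAA=8 HhNnGgAa=16 HhNnGgaa=8 HhNnggAA=4 HhNnggAa=8 HhNnggaa=4 HhnnGGAA=4 HhnnGGAa=8 HhnnGGaa=4 HhnnGgAA=8 HhnnGgAa=16 HhnnGgaa=8 HhnnggAA=4 HhnnggAa=8 Hhnnggaa=4 hhNnGGAA=2 hhNnGGAa=4 hhNnGGaa=2 hhNnGgAA=4 hhNnGgAa=8 hhNnGgaa=4 hhNnggAA=2 hhNnggAa=4 hhNnggaa=2 hhnnGGAA=2 hhnnGGAa=4 hhnnGGaa=2 hhnnGgAA=4 hhnnGgAa=8 hhnnGgaa=4 hhnnggAA=2 hhnnggAa=4 hhnnggaa=2
hhNnGGAa hits 4/256; gcd=4; 4÷4/256÷4 = 1/64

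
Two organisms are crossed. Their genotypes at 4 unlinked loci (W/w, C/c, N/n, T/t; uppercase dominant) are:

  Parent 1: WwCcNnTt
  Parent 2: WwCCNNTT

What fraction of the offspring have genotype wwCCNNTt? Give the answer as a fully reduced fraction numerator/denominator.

P(wwCCNNTt) = 1/32

WwCcNnTt gametes: WCNT×1, WCNt×1, WCnT×1, WCnt×1, WcNT×1, WcNt×1, WcnT×1, Wcnt×1, wCNT×1, wCNt×1, wCnT×1, wCnt×1, wcNT×1, wcNt×1, wcnT×1, wcnt×1
WwCCNNTT gametes: WCNT×8, wCNT×8
WwCcNnTt×WwCCNNTT grid (16·16=256): WWCCNNTT=8 WWCCNNTt=8 WWCCNnTT=8 WWCCNnTt=8 WWCcNNTT=8 WWCcNNTt=8 WWCcNnTT=8 WWCcNnTt=8 WwCCNNTT=16 WwCCNNTt=16 WwCCNnTT=16 WwCCNnTt=16 WwCcNNTT=16 WwCcNNTt=16 WwCcNnTT=16 WwCcNnTt=16 wwCCNNTT=8 wwCCNNTt=8 wwCCNnTT=8 wwCCNnTt=8 wwCcNNTT=8 wwCcNNTt=8 wwCcNnTT=8 wwCcNnTt=8
wwCCNNTt hits 8/256; gcd=8; 8÷8/256÷8 = 1/32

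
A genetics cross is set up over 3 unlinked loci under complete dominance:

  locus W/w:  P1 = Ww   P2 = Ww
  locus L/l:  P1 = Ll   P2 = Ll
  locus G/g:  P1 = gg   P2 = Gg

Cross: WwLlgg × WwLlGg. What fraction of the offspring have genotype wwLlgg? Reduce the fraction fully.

P(wwLlgg) = 1/16

WwLlgg gametes: WLg×2, Wlg×2, wLg×2, wlg×2
WwLlGg gametes: WLG×1, WLg×1, WlG×1, Wlg×1, wLG×1, wLg×1, wlG×1, wlg×1
WwLlgg×WwLlGg grid (8·8=64): WWLLGg=2 WWLLgg=2 WWLlGg=4 WWLlgg=4 WWllGg=2 WWllgg=2 WwLLGg=4 WwLLgg=4 WwLlGg=8 WwLlgg=8 WwllGg=4 Wwllgg=4 wwLLGg=2 wwLLgg=2 wwLlGg=4 wwLlgg=4 wwllGg=2 wwllgg=2
wwLlgg hits 4/64; gcd=4; 4÷4/64÷4 = 1/16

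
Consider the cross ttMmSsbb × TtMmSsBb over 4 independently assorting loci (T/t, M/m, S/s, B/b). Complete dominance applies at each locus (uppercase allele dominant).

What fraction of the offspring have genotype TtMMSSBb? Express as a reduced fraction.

ttMmSsbb gametes: tMSb×4, tMsb×4, tmSb×4, tmsb×4
TtMmSsBb gametes: TMSB×1, TMSb×1, TMsB×1, TMsb×1, TmSB×1, TmSb×1, TmsB×1, Tmsb×1, tMSB×1, tMSb×1, tMsB×1, tMsb×1, tmSB×1, tmSb×1, tmsB×1, tmsb×1
ttMmSsbb×TtMmSsBb grid (16·16=256): TtMMSSBb=4 TtMMSSbb=4 TtMMSsBb=8 TtMMSsbb=8 TtMMssBb=4 TtMMssbb=4 TtMmSSBb=8 TtMmSSbb=8 TtMmSsBb=16 TtMmSsbb=16 TtMmssBb=8 TtMmssbb=8 TtmmSSBb=4 TtmmSSbb=4 TtmmSsBb=8 TtmmSsbb=8 TtmmssBb=4 Ttmmssbb=4 ttMMSSBb=4 ttMMSSbb=4 ttMMSsBb=8 ttMMSsbb=8 ttMMssBb=4 ttMMssbb=4 ttMmSSBb=8 ttMmSSbb=8 ttMmSsBb=16 ttMmSsbb=16 ttMmssBb=8 ttMmssbb=8 ttmmSSBb=4 ttmmSSbb=4 ttmmSsBb=8 ttmmSsbb=8 ttmmssBb=4 ttmmssbb=4
TtMMSSBb hits 4/256; gcd=4; 4÷4/256÷4 = 1/64

P(TtMMSSBb) = 1/64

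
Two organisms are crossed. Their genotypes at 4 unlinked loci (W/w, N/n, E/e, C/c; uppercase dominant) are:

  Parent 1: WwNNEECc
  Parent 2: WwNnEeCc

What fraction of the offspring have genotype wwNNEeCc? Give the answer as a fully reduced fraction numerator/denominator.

WwNNEECc gametes: WNEC×4, WNEc×4, wNEC×4, wNEc×4
WwNnEeCc gametes: WNEC×1, WNEc×1, WNeC×1, WNec×1, WnEC×1, WnEc×1, WneC×1, Wnec×1, wNEC×1, wNEc×1, wNeC×1, wNec×1, wnEC×1, wnEc×1, wneC×1, wnec×1
WwNNEECc×WwNnEeCc grid (16·16=256): WWNNEECC=4 WWNNEECc=8 WWNNEEcc=4 WWNNEeCC=4 WWNNEeCc=8 WWNNEecc=4 WWNnEECC=4 WWNnEECc=8 WWNnEEcc=4 WWNnEeCC=4 WWNnEeCc=8 WWNnEecc=4 WwNNEECC=8 WwNNEECc=16 WwNNEEcc=8 WwNNEeCC=8 WwNNEeCc=16 WwNNEecc=8 WwNnEECC=8 WwNnEECc=16 WwNnEEcc=8 WwNnEeCC=8 WwNnEeCc=16 WwNnEecc=8 wwNNEECC=4 wwNNEECc=8 wwNNEEcc=4 wwNNEeCC=4 wwNNEeCc=8 wwNNEecc=4 wwNnEECC=4 wwNnEECc=8 wwNnEEcc=4 wwNnEeCC=4 wwNnEeCc=8 wwNnEecc=4
wwNNEeCc hits 8/256; gcd=8; 8÷8/256÷8 = 1/32

P(wwNNEeCc) = 1/32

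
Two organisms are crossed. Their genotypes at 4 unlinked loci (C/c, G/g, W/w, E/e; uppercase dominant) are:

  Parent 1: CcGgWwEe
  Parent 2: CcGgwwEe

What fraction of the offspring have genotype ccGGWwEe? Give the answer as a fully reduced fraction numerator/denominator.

CcGgWwEe gametes: CGWE×1, CGWe×1, CGwE×1, CGwe×1, CgWE×1, CgWe×1, CgwE×1, Cgwe×1, cGWE×1, cGWe×1, cGwE×1, cGwe×1, cgWE×1, cgWe×1, cgwE×1, cgwe×1
CcGgwwEe gametes: CGwE×2, CGwe×2, CgwE×2, Cgwe×2, cGwE×2, cGwe×2, cgwE×2, cgwe×2
CcGgWwEe×CcGgwwEe grid (16·16=256): CCGGWwEE=2 CCGGWwEe=4 CCGGWwee=2 CCGGwwEE=2 CCGGwwEe=4 CCGGwwee=2 CCGgWwEE=4 CCGgWwEe=8 CCGgWwee=4 CCGgwwEE=4 CCGgwwEe=8 CCGgwwee=4 CCggWwEE=2 CCggWwEe=4 CCggWwee=2 CCggwwEE=2 CCggwwEe=4 CCggwwee=2 CcGGWwEE=4 CcGGWwEe=8 CcGGWwee=4 CcGGwwEE=4 CcGGwwEe=8 CcGGwwee=4 CcGgWwEE=8 CcGgWwEe=16 CcGgWwee=8 CcGgwwEE=8 CcGgwwEe=16 CcGgwwee=8 CcggWwEE=4 CcggWwEe=8 CcggWwee=4 CcggwwEE=4 CcggwwEe=8 Ccggwwee=4 ccGGWwEE=2 ccGGWwEe=4 ccGGWwee=2 ccGGwwEE=2 ccGGwwEe=4 ccGGwwee=2 ccGgWwEE=4 ccGgWwEe=8 ccGgWwee=4 ccGgwwEE=4 ccGgwwEe=8 ccGgwwee=4 ccggWwEE=2 ccggWwEe=4 ccggWwee=2 ccggwwEE=2 ccggwwEe=4 ccggwwee=2
ccGGWwEe hits 4/256; gcd=4; 4÷4/256÷4 = 1/64

P(ccGGWwEe) = 1/64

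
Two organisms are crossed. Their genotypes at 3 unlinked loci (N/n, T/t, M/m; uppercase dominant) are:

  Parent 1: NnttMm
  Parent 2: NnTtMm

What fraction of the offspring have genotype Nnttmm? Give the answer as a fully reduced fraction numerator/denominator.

P(Nnttmm) = 1/16

NnttMm gametes: NtM×2, Ntm×2, ntM×2, ntm×2
NnTtMm gametes: NTM×1, NTm×1, NtM×1, Ntm×1, nTM×1, nTm×1, ntM×1, ntm×1
NnttMm×NnTtMm grid (8·8=64): NNTtMM=2 NNTtMm=4 NNTtmm=2 NNttMM=2 NNttMm=4 NNttmm=2 NnTtMM=4 NnTtMm=8 NnTtmm=4 NnttMM=4 NnttMm=8 Nnttmm=4 nnTtMM=2 nnTtMm=4 nnTtmm=2 nnttMM=2 nnttMm=4 nnttmm=2
Nnttmm hits 4/64; gcd=4; 4÷4/64÷4 = 1/16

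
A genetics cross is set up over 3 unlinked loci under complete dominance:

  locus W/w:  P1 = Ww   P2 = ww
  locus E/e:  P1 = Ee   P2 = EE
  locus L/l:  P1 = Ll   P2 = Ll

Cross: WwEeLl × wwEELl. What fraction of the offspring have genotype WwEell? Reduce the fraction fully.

WwEeLl gametes: WEL×1, WEl×1, WeL×1, Wel×1, wEL×1, wEl×1, weL×1, wel×1
wwEELl gametes: wEL×4, wEl×4
WwEeLl×wwEELl grid (8·8=64): WwEELL=4 WwEELl=8 WwEEll=4 WwEeLL=4 WwEeLl=8 WwEell=4 wwEELL=4 wwEELl=8 wwEEll=4 wwEeLL=4 wwEeLl=8 wwEell=4
WwEell hits 4/64; gcd=4; 4÷4/64÷4 = 1/16

P(WwEell) = 1/16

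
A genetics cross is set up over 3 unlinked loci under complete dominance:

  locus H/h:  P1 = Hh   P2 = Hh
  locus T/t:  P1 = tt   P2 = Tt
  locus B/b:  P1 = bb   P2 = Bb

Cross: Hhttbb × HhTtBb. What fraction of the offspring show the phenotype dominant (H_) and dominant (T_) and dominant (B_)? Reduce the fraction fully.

Hhttbb gametes: Htb×4, htb×4
HhTtBb gametes: HTB×1, HTb×1, HtB×1, Htb×1, hTB×1, hTb×1, htB×1, htb×1
Hhttbb×HhTtBb grid (8·8=64): HHTtBb=4 HHTtbb=4 HHttBb=4 HHttbb=4 HhTtBb=8 HhTtbb=8 HhttBb=8 Hhttbb=8 hhTtBb=4 hhTtbb=4 hhttBb=4 hhttbb=4
H_ T_ B_ hits 12/64; gcd=4; 12÷4/64÷4 = 3/16

P(H_ T_ B_) = 3/16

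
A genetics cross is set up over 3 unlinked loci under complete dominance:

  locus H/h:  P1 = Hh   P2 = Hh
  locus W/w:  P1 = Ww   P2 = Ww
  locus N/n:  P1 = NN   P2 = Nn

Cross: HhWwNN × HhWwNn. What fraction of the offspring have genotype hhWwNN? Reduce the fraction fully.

P(hhWwNN) = 1/16

HhWwNN gametes: HWN×2, HwN×2, hWN×2, hwN×2
HhWwNn gametes: HWN×1, HWn×1, HwN×1, Hwn×1, hWN×1, hWn×1, hwN×1, hwn×1
HhWwNN×HhWwNn grid (8·8=64): HHWWNN=2 HHWWNn=2 HHWwNN=4 HHWwNn=4 HHwwNN=2 HHwwNn=2 HhWWNN=4 HhWWNn=4 HhWwNN=8 HhWwNn=8 HhwwNN=4 HhwwNn=4 hhWWNN=2 hhWWNn=2 hhWwNN=4 hhWwNn=4 hhwwNN=2 hhwwNn=2
hhWwNN hits 4/64; gcd=4; 4÷4/64÷4 = 1/16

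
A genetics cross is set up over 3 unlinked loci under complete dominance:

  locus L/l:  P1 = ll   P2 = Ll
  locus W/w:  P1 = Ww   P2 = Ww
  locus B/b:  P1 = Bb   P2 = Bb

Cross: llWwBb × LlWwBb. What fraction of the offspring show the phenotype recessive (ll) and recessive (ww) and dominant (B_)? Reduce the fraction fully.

llWwBb gametes: lWB×2, lWb×2, lwB×2, lwb×2
LlWwBb gametes: LWB×1, LWb×1, LwB×1, Lwb×1, lWB×1, lWb×1, lwB×1, lwb×1
llWwBb×LlWwBb grid (8·8=64): LlWWBB=2 LlWWBb=4 LlWWbb=2 LlWwBB=4 LlWwBb=8 LlWwbb=4 LlwwBB=2 LlwwBb=4 Llwwbb=2 llWWBB=2 llWWBb=4 llWWbb=2 llWwBB=4 llWwBb=8 llWwbb=4 llwwBB=2 llwwBb=4 llwwbb=2
ll ww B_ hits 6/64; gcd=2; 6÷2/64÷2 = 3/32

P(ll ww B_) = 3/32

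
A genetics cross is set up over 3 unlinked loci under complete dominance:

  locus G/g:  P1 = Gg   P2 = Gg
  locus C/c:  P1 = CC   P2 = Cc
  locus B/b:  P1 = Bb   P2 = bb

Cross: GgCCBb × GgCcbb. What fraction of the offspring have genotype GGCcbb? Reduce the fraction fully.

P(GGCcbb) = 1/16

GgCCBb gametes: GCB×2, GCb×2, gCB×2, gCb×2
GgCcbb gametes: GCb×2, Gcb×2, gCb×2, gcb×2
GgCCBb×GgCcbb grid (8·8=64): GGCCBb=4 GGCCbb=4 GGCcBb=4 GGCcbb=4 GgCCBb=8 GgCCbb=8 GgCcBb=8 GgCcbb=8 ggCCBb=4 ggCCbb=4 ggCcBb=4 ggCcbb=4
GGCcbb hits 4/64; gcd=4; 4÷4/64÷4 = 1/16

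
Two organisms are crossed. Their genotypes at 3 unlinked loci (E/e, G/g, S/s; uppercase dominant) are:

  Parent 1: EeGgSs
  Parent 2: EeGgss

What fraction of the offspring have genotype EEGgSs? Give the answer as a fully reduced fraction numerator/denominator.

P(EEGgSs) = 1/16

EeGgSs gametes: EGS×1, EGs×1, EgS×1, Egs×1, eGS×1, eGs×1, egS×1, egs×1
EeGgss gametes: EGs×2, Egs×2, eGs×2, egs×2
EeGgSs×EeGgss grid (8·8=64): EEGGSs=2 EEGGss=2 EEGgSs=4 EEGgss=4 EEggSs=2 EEggss=2 EeGGSs=4 EeGGss=4 EeGgSs=8 EeGgss=8 EeggSs=4 Eeggss=4 eeGGSs=2 eeGGss=2 eeGgSs=4 eeGgss=4 eeggSs=2 eeggss=2
EEGgSs hits 4/64; gcd=4; 4÷4/64÷4 = 1/16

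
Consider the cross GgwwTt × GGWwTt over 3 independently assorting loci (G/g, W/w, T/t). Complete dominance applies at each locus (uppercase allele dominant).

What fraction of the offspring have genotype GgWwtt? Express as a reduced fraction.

GgwwTt gametes: GwT×2, Gwt×2, gwT×2, gwt×2
GGWwTt gametes: GWT×2, GWt×2, GwT×2, Gwt×2
GgwwTt×GGWwTt grid (8·8=64): GGWwTT=4 GGWwTt=8 GGWwtt=4 GGwwTT=4 GGwwTt=8 GGwwtt=4 GgWwTT=4 GgWwTt=8 GgWwtt=4 GgwwTT=4 GgwwTt=8 Ggwwtt=4
GgWwtt hits 4/64; gcd=4; 4÷4/64÷4 = 1/16

P(GgWwtt) = 1/16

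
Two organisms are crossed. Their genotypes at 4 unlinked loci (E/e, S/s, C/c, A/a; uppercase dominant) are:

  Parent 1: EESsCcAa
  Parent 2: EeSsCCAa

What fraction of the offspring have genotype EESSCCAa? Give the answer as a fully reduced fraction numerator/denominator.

P(EESSCCAa) = 1/32

EESsCcAa gametes: ESCA×2, ESCa×2, EScA×2, ESca×2, EsCA×2, EsCa×2, EscA×2, Esca×2
EeSsCCAa gametes: ESCA×2, ESCa×2, EsCA×2, EsCa×2, eSCA×2, eSCa×2, esCA×2, esCa×2
EESsCcAa×EeSsCCAa grid (16·16=256): EESSCCAA=4 EESSCCAa=8 EESSCCaa=4 EESSCcAA=4 EESSCcAa=8 EESSCcaa=4 EESsCCAA=8 EESsCCAa=16 EESsCCaa=8 EESsCcAA=8 EESsCcAa=16 EESsCcaa=8 EEssCCAA=4 EEssCCAa=8 EEssCCaa=4 EEssCcAA=4 EEssCcAa=8 EEssCcaa=4 EeSSCCAA=4 EeSSCCAa=8 EeSSCCaa=4 EeSSCcAA=4 EeSSCcAa=8 EeSSCcaa=4 EeSsCCAA=8 EeSsCCAa=16 EeSsCCaa=8 EeSsCcAA=8 EeSsCcAa=16 EeSsCcaa=8 EessCCAA=4 EessCCAa=8 EessCCaa=4 EessCcAA=4 EessCcAa=8 EessCcaa=4
EESSCCAa hits 8/256; gcd=8; 8÷8/256÷8 = 1/32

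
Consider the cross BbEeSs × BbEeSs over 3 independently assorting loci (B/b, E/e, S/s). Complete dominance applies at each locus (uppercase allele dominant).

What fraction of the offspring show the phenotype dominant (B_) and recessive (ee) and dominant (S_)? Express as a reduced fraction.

P(B_ ee S_) = 9/64

BbEeSs gametes: BES×1, BEs×1, BeS×1, Bes×1, bES×1, bEs×1, beS×1, bes×1
BbEeSs gametes: BES×1, BEs×1, BeS×1, Bes×1, bES×1, bEs×1, beS×1, bes×1
BbEeSs×BbEeSs grid (8·8=64): BBEESS=1 BBEESs=2 BBEEss=1 BBEeSS=2 BBEeSs=4 BBEess=2 BBeeSS=1 BBeeSs=2 BBeess=1 BbEESS=2 BbEESs=4 BbEEss=2 BbEeSS=4 BbEeSs=8 BbEess=4 BbeeSS=2 BbeeSs=4 Bbeess=2 bbEESS=1 bbEESs=2 bbEEss=1 bbEeSS=2 bbEeSs=4 bbEess=2 bbeeSS=1 bbeeSs=2 bbeess=1
B_ ee S_ hits 9/64; gcd=1; 9÷1/64÷1 = 9/64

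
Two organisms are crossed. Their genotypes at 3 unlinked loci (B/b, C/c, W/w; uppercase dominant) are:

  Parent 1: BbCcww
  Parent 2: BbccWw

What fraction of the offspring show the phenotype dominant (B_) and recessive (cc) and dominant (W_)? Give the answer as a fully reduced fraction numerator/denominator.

P(B_ cc W_) = 3/16

BbCcww gametes: BCw×2, Bcw×2, bCw×2, bcw×2
BbccWw gametes: BcW×2, Bcw×2, bcW×2, bcw×2
BbCcww×BbccWw grid (8·8=64): BBCcWw=4 BBCcww=4 BBccWw=4 BBccww=4 BbCcWw=8 BbCcww=8 BbccWw=8 Bbccww=8 bbCcWw=4 bbCcww=4 bbccWw=4 bbccww=4
B_ cc W_ hits 12/64; gcd=4; 12÷4/64÷4 = 3/16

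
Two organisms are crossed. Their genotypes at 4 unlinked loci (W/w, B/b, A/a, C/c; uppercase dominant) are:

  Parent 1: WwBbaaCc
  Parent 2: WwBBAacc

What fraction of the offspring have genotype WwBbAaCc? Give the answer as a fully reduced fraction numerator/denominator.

P(WwBbAaCc) = 1/16

WwBbaaCc gametes: WBaC×2, WBac×2, WbaC×2, Wbac×2, wBaC×2, wBac×2, wbaC×2, wbac×2
WwBBAacc gametes: WBAc×4, WBac×4, wBAc×4, wBac×4
WwBbaaCc×WwBBAacc grid (16·16=256): WWBBAaCc=8 WWBBAacc=8 WWBBaaCc=8 WWBBaacc=8 WWBbAaCc=8 WWBbAacc=8 WWBbaaCc=8 WWBbaacc=8 WwBBAaCc=16 WwBBAacc=16 WwBBaaCc=16 WwBBaacc=16 WwBbAaCc=16 WwBbAacc=16 WwBbaaCc=16 WwBbaacc=16 wwBBAaCc=8 wwBBAacc=8 wwBBaaCc=8 wwBBaacc=8 wwBbAaCc=8 wwBbAacc=8 wwBbaaCc=8 wwBbaacc=8
WwBbAaCc hits 16/256; gcd=16; 16÷16/256÷16 = 1/16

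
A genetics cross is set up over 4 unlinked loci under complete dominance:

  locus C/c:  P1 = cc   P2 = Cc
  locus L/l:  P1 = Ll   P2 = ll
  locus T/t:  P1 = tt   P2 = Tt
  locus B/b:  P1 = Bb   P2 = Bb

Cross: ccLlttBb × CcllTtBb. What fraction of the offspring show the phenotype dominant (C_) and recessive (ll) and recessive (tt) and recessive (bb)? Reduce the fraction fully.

P(C_ ll tt bb) = 1/32

ccLlttBb gametes: cLtB×4, cLtb×4, cltB×4, cltb×4
CcllTtBb gametes: ClTB×2, ClTb×2, CltB×2, Cltb×2, clTB×2, clTb×2, cltB×2, cltb×2
ccLlttBb×CcllTtBb grid (16·16=256): CcLlTtBB=8 CcLlTtBb=16 CcLlTtbb=8 CcLlttBB=8 CcLlttBb=16 CcLlttbb=8 CcllTtBB=8 CcllTtBb=16 CcllTtbb=8 CcllttBB=8 CcllttBb=16 Ccllttbb=8 ccLlTtBB=8 ccLlTtBb=16 ccLlTtbb=8 ccLlttBB=8 ccLlttBb=16 ccLlttbb=8 ccllTtBB=8 ccllTtBb=16 ccllTtbb=8 ccllttBB=8 ccllttBb=16 ccllttbb=8
C_ ll tt bb hits 8/256; gcd=8; 8÷8/256÷8 = 1/32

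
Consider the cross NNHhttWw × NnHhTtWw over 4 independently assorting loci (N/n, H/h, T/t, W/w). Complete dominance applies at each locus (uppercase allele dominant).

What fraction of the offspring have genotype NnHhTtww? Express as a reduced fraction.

NNHhttWw gametes: NHtW×4, NHtw×4, NhtW×4, Nhtw×4
NnHhTtWw gametes: NHTW×1, NHTw×1, NHtW×1, NHtw×1, NhTW×1, NhTw×1, NhtW×1, Nhtw×1, nHTW×1, nHTw×1, nHtW×1, nHtw×1, nhTW×1, nhTw×1, nhtW×1, nhtw×1
NNHhttWw×NnHhTtWw grid (16·16=256): NNHHTtWW=4 NNHHTtWw=8 NNHHTtww=4 NNHHttWW=4 NNHHttWw=8 NNHHttww=4 NNHhTtWW=8 NNHhTtWw=16 NNHhTtww=8 NNHhttWW=8 NNHhttWw=16 NNHhttww=8 NNhhTtWW=4 NNhhTtWw=8 NNhhTtww=4 NNhhttWW=4 NNhhttWw=8 NNhhttww=4 NnHHTtWW=4 NnHHTtWw=8 NnHHTtww=4 NnHHttWW=4 NnHHttWw=8 NnHHttww=4 NnHhTtWW=8 NnHhTtWw=16 NnHhTtww=8 NnHhttWW=8 NnHhttWw=16 NnHhttww=8 NnhhTtWW=4 NnhhTtWw=8 NnhhTtww=4 NnhhttWW=4 NnhhttWw=8 Nnhhttww=4
NnHhTtww hits 8/256; gcd=8; 8÷8/256÷8 = 1/32

P(NnHhTtww) = 1/32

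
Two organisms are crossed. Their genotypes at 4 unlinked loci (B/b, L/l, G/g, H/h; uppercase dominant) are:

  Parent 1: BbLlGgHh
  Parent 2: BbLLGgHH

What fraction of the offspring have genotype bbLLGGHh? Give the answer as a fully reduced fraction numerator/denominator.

BbLlGgHh gametes: BLGH×1, BLGh×1, BLgH×1, BLgh×1, BlGH×1, BlGh×1, BlgH×1, Blgh×1, bLGH×1, bLGh×1, bLgH×1, bLgh×1, blGH×1, blGh×1, blgH×1, blgh×1
BbLLGgHH gametes: BLGH×4, BLgH×4, bLGH×4, bLgH×4
BbLlGgHh×BbLLGgHH grid (16·16=256): BBLLGGHH=4 BBLLGGHh=4 BBLLGgHH=8 BBLLGgHh=8 BBLLggHH=4 BBLLggHh=4 BBLlGGHH=4 BBLlGGHh=4 BBLlGgHH=8 BBLlGgHh=8 BBLlggHH=4 BBLlggHh=4 BbLLGGHH=8 BbLLGGHh=8 BbLLGgHH=16 BbLLGgHh=16 BbLLggHH=8 BbLLggHh=8 BbLlGGHH=8 BbLlGGHh=8 BbLlGgHH=16 BbLlGgHh=16 BbLlggHH=8 BbLlggHh=8 bbLLGGHH=4 bbLLGGHh=4 bbLLGgHH=8 bbLLGgHh=8 bbLLggHH=4 bbLLggHh=4 bbLlGGHH=4 bbLlGGHh=4 bbLlGgHH=8 bbLlGgHh=8 bbLlggHH=4 bbLlggHh=4
bbLLGGHh hits 4/256; gcd=4; 4÷4/256÷4 = 1/64

P(bbLLGGHh) = 1/64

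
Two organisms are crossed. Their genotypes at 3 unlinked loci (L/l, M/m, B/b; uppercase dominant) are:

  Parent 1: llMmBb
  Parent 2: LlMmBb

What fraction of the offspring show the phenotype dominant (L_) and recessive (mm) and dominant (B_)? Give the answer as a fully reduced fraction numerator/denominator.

P(L_ mm B_) = 3/32

llMmBb gametes: lMB×2, lMb×2, lmB×2, lmb×2
LlMmBb gametes: LMB×1, LMb×1, LmB×1, Lmb×1, lMB×1, lMb×1, lmB×1, lmb×1
llMmBb×LlMmBb grid (8·8=64): LlMMBB=2 LlMMBb=4 LlMMbb=2 LlMmBB=4 LlMmBb=8 LlMmbb=4 LlmmBB=2 LlmmBb=4 Llmmbb=2 llMMBB=2 llMMBb=4 llMMbb=2 llMmBB=4 llMmBb=8 llMmbb=4 llmmBB=2 llmmBb=4 llmmbb=2
L_ mm B_ hits 6/64; gcd=2; 6÷2/64÷2 = 3/32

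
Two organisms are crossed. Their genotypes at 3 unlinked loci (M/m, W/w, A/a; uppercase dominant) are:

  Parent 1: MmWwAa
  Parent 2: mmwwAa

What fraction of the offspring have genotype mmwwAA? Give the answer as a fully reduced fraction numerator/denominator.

MmWwAa gametes: MWA×1, MWa×1, MwA×1, Mwa×1, mWA×1, mWa×1, mwA×1, mwa×1
mmwwAa gametes: mwA×4, mwa×4
MmWwAa×mmwwAa grid (8·8=64): MmWwAA=4 MmWwAa=8 MmWwaa=4 MmwwAA=4 MmwwAa=8 Mmwwaa=4 mmWwAA=4 mmWwAa=8 mmWwaa=4 mmwwAA=4 mmwwAa=8 mmwwaa=4
mmwwAA hits 4/64; gcd=4; 4÷4/64÷4 = 1/16

P(mmwwAA) = 1/16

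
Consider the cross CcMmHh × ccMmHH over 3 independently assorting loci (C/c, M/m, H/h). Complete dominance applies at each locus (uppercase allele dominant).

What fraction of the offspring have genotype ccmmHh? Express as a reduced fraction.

P(ccmmHh) = 1/16

CcMmHh gametes: CMH×1, CMh×1, CmH×1, Cmh×1, cMH×1, cMh×1, cmH×1, cmh×1
ccMmHH gametes: cMH×4, cmH×4
CcMmHh×ccMmHH grid (8·8=64): CcMMHH=4 CcMMHh=4 CcMmHH=8 CcMmHh=8 CcmmHH=4 CcmmHh=4 ccMMHH=4 ccMMHh=4 ccMmHH=8 ccMmHh=8 ccmmHH=4 ccmmHh=4
ccmmHh hits 4/64; gcd=4; 4÷4/64÷4 = 1/16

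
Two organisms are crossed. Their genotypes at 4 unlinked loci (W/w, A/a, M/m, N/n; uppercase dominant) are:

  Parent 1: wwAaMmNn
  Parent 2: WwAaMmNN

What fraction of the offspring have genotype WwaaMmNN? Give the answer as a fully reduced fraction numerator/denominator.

P(WwaaMmNN) = 1/32

wwAaMmNn gametes: wAMN×2, wAMn×2, wAmN×2, wAmn×2, waMN×2, waMn×2, wamN×2, wamn×2
WwAaMmNN gametes: WAMN×2, WAmN×2, WaMN×2, WamN×2, wAMN×2, wAmN×2, waMN×2, wamN×2
wwAaMmNn×WwAaMmNN grid (16·16=256): WwAAMMNN=4 WwAAMMNn=4 WwAAMmNN=8 WwAAMmNn=8 WwAAmmNN=4 WwAAmmNn=4 WwAaMMNN=8 WwAaMMNn=8 WwAaMmNN=16 WwAaMmNn=16 WwAammNN=8 WwAammNn=8 WwaaMMNN=4 WwaaMMNn=4 WwaaMmNN=8 WwaaMmNn=8 WwaammNN=4 WwaammNn=4 wwAAMMNN=4 wwAAMMNn=4 wwAAMmNN=8 wwAAMmNn=8 wwAAmmNN=4 wwAAmmNn=4 wwAaMMNN=8 wwAaMMNn=8 wwAaMmNN=16 wwAaMmNn=16 wwAammNN=8 wwAammNn=8 wwaaMMNN=4 wwaaMMNn=4 wwaaMmNN=8 wwaaMmNn=8 wwaammNN=4 wwaammNn=4
WwaaMmNN hits 8/256; gcd=8; 8÷8/256÷8 = 1/32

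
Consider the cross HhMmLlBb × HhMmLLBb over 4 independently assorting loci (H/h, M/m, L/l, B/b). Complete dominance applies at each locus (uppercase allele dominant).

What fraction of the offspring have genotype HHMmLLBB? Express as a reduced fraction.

P(HHMmLLBB) = 1/64

HhMmLlBb gametes: HMLB×1, HMLb×1, HMlB×1, HMlb×1, HmLB×1, HmLb×1, HmlB×1, Hmlb×1, hMLB×1, hMLb×1, hMlB×1, hMlb×1, hmLB×1, hmLb×1, hmlB×1, hmlb×1
HhMmLLBb gametes: HMLB×2, HMLb×2, HmLB×2, HmLb×2, hMLB×2, hMLb×2, hmLB×2, hmLb×2
HhMmLlBb×HhMmLLBb grid (16·16=256): HHMMLLBB=2 HHMMLLBb=4 HHMMLLbb=2 HHMMLlBB=2 HHMMLlBb=4 HHMMLlbb=2 HHMmLLBB=4 HHMmLLBb=8 HHMmLLbb=4 HHMmLlBB=4 HHMmLlBb=8 HHMmLlbb=4 HHmmLLBB=2 HHmmLLBb=4 HHmmLLbb=2 HHmmLlBB=2 HHmmLlBb=4 HHmmLlbb=2 HhMMLLBB=4 HhMMLLBb=8 HhMMLLbb=4 HhMMLlBB=4 HhMMLlBb=8 HhMMLlbb=4 HhMmLLBB=8 HhMmLLBb=16 HhMmLLbb=8 HhMmLlBB=8 HhMmLlBb=16 HhMmLlbb=8 HhmmLLBB=4 HhmmLLBb=8 HhmmLLbb=4 HhmmLlBB=4 HhmmLlBb=8 HhmmLlbb=4 hhMMLLBB=2 hhMMLLBb=4 hhMMLLbb=2 hhMMLlBB=2 hhMMLlBb=4 hhMMLlbb=2 hhMmLLBB=4 hhMmLLBb=8 hhMmLLbb=4 hhMmLlBB=4 hhMmLlBb=8 hhMmLlbb=4 hhmmLLBB=2 hhmmLLBb=4 hhmmLLbb=2 hhmmLlBB=2 hhmmLlBb=4 hhmmLlbb=2
HHMmLLBB hits 4/256; gcd=4; 4÷4/256÷4 = 1/64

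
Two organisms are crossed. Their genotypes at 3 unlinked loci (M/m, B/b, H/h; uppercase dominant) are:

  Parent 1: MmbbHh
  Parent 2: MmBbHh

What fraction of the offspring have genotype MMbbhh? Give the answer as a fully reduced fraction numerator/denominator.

P(MMbbhh) = 1/32

MmbbHh gametes: MbH×2, Mbh×2, mbH×2, mbh×2
MmBbHh gametes: MBH×1, MBh×1, MbH×1, Mbh×1, mBH×1, mBh×1, mbH×1, mbh×1
MmbbHh×MmBbHh grid (8·8=64): MMBbHH=2 MMBbHh=4 MMBbhh=2 MMbbHH=2 MMbbHh=4 MMbbhh=2 MmBbHH=4 MmBbHh=8 MmBbhh=4 MmbbHH=4 MmbbHh=8 Mmbbhh=4 mmBbHH=2 mmBbHh=4 mmBbhh=2 mmbbHH=2 mmbbHh=4 mmbbhh=2
MMbbhh hits 2/64; gcd=2; 2÷2/64÷2 = 1/32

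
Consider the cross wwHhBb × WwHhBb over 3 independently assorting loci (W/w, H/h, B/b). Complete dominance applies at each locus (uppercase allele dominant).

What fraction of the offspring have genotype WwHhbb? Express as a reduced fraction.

P(WwHhbb) = 1/16

wwHhBb gametes: wHB×2, wHb×2, whB×2, whb×2
WwHhBb gametes: WHB×1, WHb×1, WhB×1, Whb×1, wHB×1, wHb×1, whB×1, whb×1
wwHhBb×WwHhBb grid (8·8=64): WwHHBB=2 WwHHBb=4 WwHHbb=2 WwHhBB=4 WwHhBb=8 WwHhbb=4 WwhhBB=2 WwhhBb=4 Wwhhbb=2 wwHHBB=2 wwHHBb=4 wwHHbb=2 wwHhBB=4 wwHhBb=8 wwHhbb=4 wwhhBB=2 wwhhBb=4 wwhhbb=2
WwHhbb hits 4/64; gcd=4; 4÷4/64÷4 = 1/16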